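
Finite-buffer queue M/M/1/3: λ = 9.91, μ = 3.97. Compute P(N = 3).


ρ = λ/μ = 9.91/3.97 = 2.4962
P_K = (1−ρ)ρ^K/(1−ρ^(K+1)) = (-1.4962·15.554263)/(1 − 38.826889)
= -23.272626/-37.826889 = 0.615240

Final: 0.615240


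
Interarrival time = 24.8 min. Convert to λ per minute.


λ = 1/(interarrival time) in consistent units.
1 minute = 1 min, so λ = 1/24.8 = 0.04032 per minute

Final: 0.04032 /min


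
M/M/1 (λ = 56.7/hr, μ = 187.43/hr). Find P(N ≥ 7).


ρ = 56.7/187.43 = 0.3025
P(N ≥ n) = ρ^n = 0.3025^7 = 0.0002319

Final: 0.0002319


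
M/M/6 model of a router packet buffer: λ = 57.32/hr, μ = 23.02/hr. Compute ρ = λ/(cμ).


ρ = λ/(cμ) = 57.32/(6·23.02) = 57.32/138.12 = 0.4150

Final: 0.4150


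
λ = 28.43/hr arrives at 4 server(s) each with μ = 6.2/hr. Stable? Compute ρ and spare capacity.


Total capacity cμ = 4·6.2 = 24.80/hr
ρ = λ/(cμ) = 28.43/24.80 = 1.1464
Stable ⇔ ρ < 1: NO
Spare capacity = cμ − λ = 24.80 − 28.43 = -3.63/hr

Final: ρ = 1.1464; unstable; margin = -3.63/hr


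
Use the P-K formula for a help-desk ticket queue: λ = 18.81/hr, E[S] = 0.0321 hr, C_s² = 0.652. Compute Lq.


ρ = λ·E[S] = 18.81·0.0321 = 0.6038
Lq = ρ²(1+C_s²)/(2(1−ρ)) = 0.3646·(1+0.652)/(2·0.3962)
= 0.3646·1.6520/0.7924 = 0.76007

Final: 0.76007


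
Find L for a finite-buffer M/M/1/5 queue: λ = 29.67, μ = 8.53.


ρ = 29.67/8.53 = 3.4783
L = ρ[1 − (K+1)ρ^K + Kρ^(K+1)] / [(1−ρ)(1−ρ^(K+1))]
Numerator: 3.4783·(1 − 6·509.146281 + 5·1770.969537) = 20177.582643
Denominator: (-2.4783)·(-1769.969537) = 4386.536462
L = 20177.582643/4386.536462 = 4.5999

Final: 4.5999


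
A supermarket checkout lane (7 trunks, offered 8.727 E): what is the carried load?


B(7,8.727) = 0.347603 (Erlang-B)
Carried load = a(1 − B) = 8.727·(1 − 0.347603) = 8.727·0.652397 = 5.6935 E

Final: 5.6935 Erlangs


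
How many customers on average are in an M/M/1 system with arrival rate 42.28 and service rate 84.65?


ρ = λ/μ = 42.28/84.65 = 0.4995
L = ρ/(1−ρ) = 0.4995/(1 − 0.4995) = 0.4995/0.5005 = 0.9979

Final: 0.9979


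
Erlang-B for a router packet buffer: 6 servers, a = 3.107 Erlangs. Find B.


B(c,a) = (a^c/c!) / Σ_{k=0}^{c} a^k/k!
a^6/6! = 1.249439
Σ terms (k=0..6): 1.00000 + 3.10700 + 4.82672 + 4.99888 + 3.88288 + 2.41282 + 1.24944 = 21.477740
B = 1.249439/21.477740 = 0.058174

Final: 0.058174


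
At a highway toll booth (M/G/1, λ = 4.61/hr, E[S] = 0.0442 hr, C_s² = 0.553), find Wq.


ρ = λ·E[S] = 4.61·0.0442 = 0.2038
E[S²] = E[S]²(1+C_s²) = 0.0442²·(1+0.553) = 0.003034
Wq = λ·E[S²]/(2(1−ρ)) = 4.61·0.003034/(2·0.7962) = 0.008783 hr

Final: 0.008783 hr


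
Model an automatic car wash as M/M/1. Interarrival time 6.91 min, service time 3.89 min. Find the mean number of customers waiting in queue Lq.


λ = 60/6.91 = 8.6831 /hr
μ = 60/3.89 = 15.4242 /hr
ρ = λ/μ = 8.6831/15.4242 = 0.5630
Lq = ρ²/(1−ρ) = 0.3169/0.4370 = 0.7251

Final: 0.7251


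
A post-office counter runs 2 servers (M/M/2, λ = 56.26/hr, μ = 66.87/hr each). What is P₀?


a = λ/μ = 56.26/66.87 = 0.8413; ρ = a/c = 0.4207
Σ_{k=0}^{1} a^k/k! (terms k=0..1) = 1.00000 + 0.84133 = 1.84133
Tail: a^2/(2!(1−ρ)) = 0.70784/(2·0.5793) = 0.61091
P₀ = 1/(1.84133 + 0.61091) = 1/2.45225 = 0.407789

Final: 0.407789


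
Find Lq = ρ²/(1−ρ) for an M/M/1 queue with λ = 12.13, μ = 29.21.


ρ = 12.13/29.21 = 0.4153
Lq = ρ²/(1−ρ) = 0.1724/0.5847 = 0.2949

Final: 0.2949


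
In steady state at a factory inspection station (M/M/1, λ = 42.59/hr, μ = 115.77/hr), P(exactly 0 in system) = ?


ρ = 42.59/115.77 = 0.3679
P_n = (1−ρ)·ρ^n = (1 − 0.3679)·0.3679^0 = 0.6321·1.000000 = 0.632115

Final: 0.632115


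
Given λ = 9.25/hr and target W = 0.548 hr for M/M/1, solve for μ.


W = 1/(μ−λ) ⇒ μ − λ = 1/W = 1/0.548 = 1.8248
μ = λ + 1/W = 9.25 + 1.8248 = 11.0748 per hr

Final: 11.0748 /hr


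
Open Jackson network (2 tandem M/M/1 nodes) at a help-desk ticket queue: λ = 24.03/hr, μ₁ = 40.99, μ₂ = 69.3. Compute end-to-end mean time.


Each node sees arrival rate λ = 24.03/hr (tandem ⇒ throughput preserved).
W₁ = 1/(μ₁−λ) = 1/(40.99−24.03) = 0.05896 hr
W₂ = 1/(μ₂−λ) = 1/(69.3−24.03) = 0.02209 hr
W_total = W₁ + W₂ = 0.05896 + 0.02209 = 0.08105 hr

Final: 0.08105 hr


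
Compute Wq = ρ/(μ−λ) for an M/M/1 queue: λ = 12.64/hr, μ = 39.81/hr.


ρ = 12.64/39.81 = 0.3175
Wq = ρ/(μ−λ) = 0.3175/(39.81 − 12.64) = 0.3175/27.17 = 0.01169 hr

Final: 0.01169 hr


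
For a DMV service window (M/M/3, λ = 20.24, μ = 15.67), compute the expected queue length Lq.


a = λ/μ = 1.2916; ρ = a/3 = 0.4305
P₀ = 0.266206
Lq = P₀·a^c·ρ / (c!·(1−ρ)²) = 0.266206·2.15489·0.4305/(6·0.32428)
= 0.12694

Final: 0.12694


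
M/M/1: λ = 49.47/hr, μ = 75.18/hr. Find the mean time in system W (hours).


W = 1/(μ−λ) = 1/(75.18 − 49.47) = 1/25.71 = 0.03890 hr

Final: 0.03890 hr


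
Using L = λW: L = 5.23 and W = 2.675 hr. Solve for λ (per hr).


λ = L/W = 5.23/2.675 = 1.9551 /hr

Final: 1.9551 /hr


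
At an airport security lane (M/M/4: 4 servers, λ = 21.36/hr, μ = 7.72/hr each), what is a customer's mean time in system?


a = 2.7668; ρ = 0.6917; P₀ = 0.052506
Lq = P₀·a^c·ρ/(c!(1−ρ)²) = 0.93312
Wq = Lq/λ = 0.93312/21.36 = 0.04369 hr
W = Wq + 1/μ = 0.04369 + 0.12953 = 0.17322 hr

Final: 0.17322 hr


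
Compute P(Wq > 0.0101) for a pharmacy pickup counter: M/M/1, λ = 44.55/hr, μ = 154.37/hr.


ρ = 44.55/154.37 = 0.2886
P(Wq > t) = ρ·e^{−(μ−λ)t} = 0.2886·e^{−1.1092}
= 0.2886·0.329829 = 0.095186

Final: 0.095186


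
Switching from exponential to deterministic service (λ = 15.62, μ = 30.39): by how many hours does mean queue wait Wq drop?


ρ = 15.62/30.39 = 0.5140
Wq(M/M/1) = ρ/(μ−λ) = 0.5140/14.77 = 0.03480 hr
Wq(M/D/1) = ρ/(2(μ−λ)) = 0.01740 hr
Savings = 0.03480 − 0.01740 = 0.01740 hr

Final: 0.01740 hr


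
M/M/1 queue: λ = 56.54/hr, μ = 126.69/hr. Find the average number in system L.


ρ = λ/μ = 56.54/126.69 = 0.4463
L = ρ/(1−ρ) = 0.4463/(1 − 0.4463) = 0.4463/0.5537 = 0.8060

Final: 0.8060


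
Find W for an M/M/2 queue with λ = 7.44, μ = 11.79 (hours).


a = 0.6310; ρ = 0.3155; P₀ = 0.520309
Lq = P₀·a^c·ρ/(c!(1−ρ)²) = 0.06977
Wq = Lq/λ = 0.06977/7.44 = 0.009377 hr
W = Wq + 1/μ = 0.009377 + 0.08482 = 0.09420 hr

Final: 0.09420 hr


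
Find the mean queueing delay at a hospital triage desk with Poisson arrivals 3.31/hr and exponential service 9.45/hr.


ρ = 3.31/9.45 = 0.3503
Wq = ρ/(μ−λ) = 0.3503/(9.45 − 3.31) = 0.3503/6.14 = 0.05705 hr

Final: 0.05705 hr


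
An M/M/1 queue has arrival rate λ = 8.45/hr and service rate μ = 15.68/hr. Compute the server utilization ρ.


ρ = λ/μ = 8.45/15.68 = 0.5389

Final: 0.5389


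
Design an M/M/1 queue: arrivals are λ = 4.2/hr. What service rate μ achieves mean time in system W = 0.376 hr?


W = 1/(μ−λ) ⇒ μ − λ = 1/W = 1/0.376 = 2.6596
μ = λ + 1/W = 4.2 + 2.6596 = 6.8596 per hr

Final: 6.8596 /hr


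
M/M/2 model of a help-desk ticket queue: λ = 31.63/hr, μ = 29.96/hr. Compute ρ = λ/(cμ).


ρ = λ/(cμ) = 31.63/(2·29.96) = 31.63/59.92 = 0.5279

Final: 0.5279


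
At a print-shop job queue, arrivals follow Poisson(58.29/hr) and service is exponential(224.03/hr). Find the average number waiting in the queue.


ρ = 58.29/224.03 = 0.2602
Lq = ρ²/(1−ρ) = 0.06770/0.7398 = 0.09151

Final: 0.09151


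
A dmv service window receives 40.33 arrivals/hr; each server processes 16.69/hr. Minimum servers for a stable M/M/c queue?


Stability requires cμ > λ ⇔ c > λ/μ.
λ/μ = 40.33/16.69 = 2.4164
Minimum integer c = ⌊2.4164⌋ + 1 = 3
Check: 3·16.69 = 50.07 > 40.33, while 2·16.69 = 33.38 ≤ 40.33

Final: 3 servers


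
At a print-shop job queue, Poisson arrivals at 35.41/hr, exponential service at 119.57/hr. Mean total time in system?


W = 1/(μ−λ) = 1/(119.57 − 35.41) = 1/84.16 = 0.01188 hr

Final: 0.01188 hr


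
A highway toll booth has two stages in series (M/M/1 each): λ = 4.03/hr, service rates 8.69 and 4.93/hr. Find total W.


Each node sees arrival rate λ = 4.03/hr (tandem ⇒ throughput preserved).
W₁ = 1/(μ₁−λ) = 1/(8.69−4.03) = 0.21459 hr
W₂ = 1/(μ₂−λ) = 1/(4.93−4.03) = 1.11111 hr
W_total = W₁ + W₂ = 0.21459 + 1.11111 = 1.32570 hr

Final: 1.32570 hr


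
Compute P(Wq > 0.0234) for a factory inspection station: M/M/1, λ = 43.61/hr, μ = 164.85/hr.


ρ = 43.61/164.85 = 0.2645
P(Wq > t) = ρ·e^{−(μ−λ)t} = 0.2645·e^{−2.8370}
= 0.2645·0.058600 = 0.015502

Final: 0.015502


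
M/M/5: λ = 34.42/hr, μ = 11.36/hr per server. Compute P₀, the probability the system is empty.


a = λ/μ = 34.42/11.36 = 3.0299; ρ = a/c = 0.6060
Σ_{k=0}^{4} a^k/k! (terms k=0..4) = 1.00000 + 3.02993 + 4.59024 + 4.63603 + 3.51171 = 16.76791
Tail: a^5/(5!(1−ρ)) = 255.36576/(120·0.3940) = 5.40094
P₀ = 1/(16.76791 + 5.40094) = 1/22.16885 = 0.045108

Final: 0.045108


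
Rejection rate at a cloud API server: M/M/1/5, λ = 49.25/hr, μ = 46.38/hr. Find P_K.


ρ = λ/μ = 49.25/46.38 = 1.0619
P_K = (1−ρ)ρ^K/(1−ρ^(K+1)) = (-0.06188·1.350136)/(1 − 1.433682)
= -0.083547/-0.433682 = 0.192645

Final: 0.192645


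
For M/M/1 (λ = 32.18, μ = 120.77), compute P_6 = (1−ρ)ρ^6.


ρ = 32.18/120.77 = 0.2665
P_n = (1−ρ)·ρ^n = (1 − 0.2665)·0.2665^6 = 0.7335·0.0003579 = 0.0002625

Final: 0.0002625


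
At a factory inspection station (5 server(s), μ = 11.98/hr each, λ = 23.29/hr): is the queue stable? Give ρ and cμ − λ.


Total capacity cμ = 5·11.98 = 59.90/hr
ρ = λ/(cμ) = 23.29/59.90 = 0.3888
Stable ⇔ ρ < 1: YES
Spare capacity = cμ − λ = 59.90 − 23.29 = 36.61/hr

Final: ρ = 0.3888; stable; margin = 36.61/hr


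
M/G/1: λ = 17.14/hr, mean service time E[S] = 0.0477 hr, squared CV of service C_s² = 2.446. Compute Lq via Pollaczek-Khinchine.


ρ = λ·E[S] = 17.14·0.0477 = 0.8176
Lq = ρ²(1+C_s²)/(2(1−ρ)) = 0.6684·(1+2.446)/(2·0.1824)
= 0.6684·3.4460/0.3648 = 6.31345

Final: 6.31345


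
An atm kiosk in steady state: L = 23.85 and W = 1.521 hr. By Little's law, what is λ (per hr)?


λ = L/W = 23.85/1.521 = 15.6805 /hr

Final: 15.6805 /hr


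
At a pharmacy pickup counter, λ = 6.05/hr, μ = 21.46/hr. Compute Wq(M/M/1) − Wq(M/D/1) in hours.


ρ = 6.05/21.46 = 0.2819
Wq(M/M/1) = ρ/(μ−λ) = 0.2819/15.41 = 0.01829 hr
Wq(M/D/1) = ρ/(2(μ−λ)) = 0.009147 hr
Savings = 0.01829 − 0.009147 = 0.009147 hr

Final: 0.009147 hr


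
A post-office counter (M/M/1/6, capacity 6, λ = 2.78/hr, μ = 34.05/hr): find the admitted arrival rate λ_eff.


ρ = 0.08164; P_K = (1−ρ)ρ^6/(1−ρ^7) = 0.0000002720
λ_eff = λ(1 − P_K) = 2.78·(1 − 0.0000002720) = 2.78·1.000000 = 2.7800 /hr

Final: 2.7800 /hr


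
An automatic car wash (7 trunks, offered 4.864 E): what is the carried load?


B(7,4.864) = 0.112051 (Erlang-B)
Carried load = a(1 − B) = 4.864·(1 − 0.112051) = 4.864·0.887949 = 4.3190 E

Final: 4.3190 Erlangs


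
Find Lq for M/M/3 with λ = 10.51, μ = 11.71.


a = λ/μ = 0.8975; ρ = a/3 = 0.2992
P₀ = 0.404492
Lq = P₀·a^c·ρ / (c!·(1−ρ)²) = 0.404492·0.72300·0.2992/(6·0.49116)
= 0.02969

Final: 0.02969


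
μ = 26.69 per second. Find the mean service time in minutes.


Mean service time = 1/μ = 1/26.69 second = 0.03747 second
In minutes: 0.03747 × 0.0166667 = 0.0006245 min

Final: 0.0006245 min


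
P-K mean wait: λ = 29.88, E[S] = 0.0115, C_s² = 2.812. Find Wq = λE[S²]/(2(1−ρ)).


ρ = λ·E[S] = 29.88·0.0115 = 0.3436
E[S²] = E[S]²(1+C_s²) = 0.0115²·(1+2.812) = 0.0005041
Wq = λ·E[S²]/(2(1−ρ)) = 29.88·0.0005041/(2·0.6564) = 0.01147 hr

Final: 0.01147 hr


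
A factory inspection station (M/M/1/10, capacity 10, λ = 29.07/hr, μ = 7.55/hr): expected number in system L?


ρ = 29.07/7.55 = 3.8503
L = ρ[1 − (K+1)ρ^K + Kρ^(K+1)] / [(1−ρ)(1−ρ^(K+1))]
Numerator: 3.8503·(1 − 11·716111.752804 + 10·2757267.371391) = 75833986.588003
Denominator: (-2.8503)·(-2757266.371391) = 7859122.160575
L = 75833986.588003/7859122.160575 = 9.6492

Final: 9.6492


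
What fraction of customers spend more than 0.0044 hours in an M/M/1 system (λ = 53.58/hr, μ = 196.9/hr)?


W ~ Exponential(μ−λ) for M/M/1.
μ − λ = 196.9 − 53.58 = 143.3200
P(W > t) = e^{−(μ−λ)t} = e^{−0.6306} = 0.532268

Final: 0.532268


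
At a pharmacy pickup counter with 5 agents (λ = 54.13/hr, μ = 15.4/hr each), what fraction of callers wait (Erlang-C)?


a = λ/μ = 3.5149; ρ = a/5 = 0.7030
P₀ = 0.025417 (from M/M/c formula)
C(c,a) = [a^c/(c!(1−ρ))]·P₀ = [536.52076/(120·0.2970)]·0.025417
= 15.05324·0.025417 = 0.382613

Final: 0.382613


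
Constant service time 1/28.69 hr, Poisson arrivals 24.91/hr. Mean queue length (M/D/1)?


ρ = 24.91/28.69 = 0.8682
M/D/1: Lq = ρ²/(2(1−ρ)) = 0.7539/(2·0.1318) = 2.86085

Final: 2.86085


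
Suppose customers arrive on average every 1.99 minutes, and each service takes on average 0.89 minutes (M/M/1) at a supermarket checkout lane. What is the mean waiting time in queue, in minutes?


λ = 60/1.99 = 30.1508 /hr
μ = 60/0.89 = 67.4157 /hr
ρ = λ/μ = 30.1508/67.4157 = 0.4472
Wq = ρ/(μ−λ) = 0.4472/(67.4157−30.1508) = 0.01200 hr
In minutes: 0.01200·60 = 0.7201 min

Final: 0.7201 min


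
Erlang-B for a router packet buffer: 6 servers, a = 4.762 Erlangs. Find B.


B(c,a) = (a^c/c!) / Σ_{k=0}^{c} a^k/k!
a^6/6! = 16.195854
Σ terms (k=0..6): 1.00000 + 4.76200 + 11.33832 + 17.99770 + 21.42626 + 20.40637 + 16.19585 = 93.126498
B = 16.195854/93.126498 = 0.173912

Final: 0.173912


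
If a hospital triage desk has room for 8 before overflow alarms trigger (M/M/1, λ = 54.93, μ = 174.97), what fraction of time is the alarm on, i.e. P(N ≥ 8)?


ρ = 54.93/174.97 = 0.3139
P(N ≥ n) = ρ^n = 0.3139^8 = 0.00009436

Final: 0.00009436


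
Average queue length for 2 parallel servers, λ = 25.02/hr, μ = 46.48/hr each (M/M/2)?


a = λ/μ = 0.5383; ρ = a/2 = 0.2691
P₀ = 0.575860
Lq = P₀·a^c·ρ / (c!·(1−ρ)²) = 0.575860·0.28976·0.2691/(2·0.53414)
= 0.04204

Final: 0.04204


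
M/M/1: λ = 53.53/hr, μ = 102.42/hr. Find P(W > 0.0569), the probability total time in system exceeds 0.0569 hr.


W ~ Exponential(μ−λ) for M/M/1.
μ − λ = 102.42 − 53.53 = 48.8900
P(W > t) = e^{−(μ−λ)t} = e^{−2.7818} = 0.061924

Final: 0.061924


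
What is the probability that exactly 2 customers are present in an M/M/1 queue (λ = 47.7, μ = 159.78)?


ρ = 47.7/159.78 = 0.2985
P_n = (1−ρ)·ρ^n = (1 − 0.2985)·0.2985^2 = 0.7015·0.089123 = 0.062517

Final: 0.062517


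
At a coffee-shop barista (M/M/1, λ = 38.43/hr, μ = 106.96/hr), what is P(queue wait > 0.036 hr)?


ρ = 38.43/106.96 = 0.3593
P(Wq > t) = ρ·e^{−(μ−λ)t} = 0.3593·e^{−2.4671}
= 0.3593·0.084832 = 0.030480

Final: 0.030480


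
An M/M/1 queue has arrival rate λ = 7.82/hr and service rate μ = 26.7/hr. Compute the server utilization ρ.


ρ = λ/μ = 7.82/26.7 = 0.2929

Final: 0.2929


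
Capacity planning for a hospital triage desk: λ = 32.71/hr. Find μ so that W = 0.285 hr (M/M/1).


W = 1/(μ−λ) ⇒ μ − λ = 1/W = 1/0.285 = 3.5088
μ = λ + 1/W = 32.71 + 3.5088 = 36.2188 per hr

Final: 36.2188 /hr


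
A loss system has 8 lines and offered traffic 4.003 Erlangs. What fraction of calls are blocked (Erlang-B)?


B(c,a) = (a^c/c!) / Σ_{k=0}^{c} a^k/k!
a^8/8! = 1.635175
Σ terms (k=0..8): 1.00000 + 4.00300 + 8.01200 + 10.69068 + 10.69870 + 8.56538 + 5.71454 + 3.26790 + 1.63517 = 53.587384
B = 1.635175/53.587384 = 0.030514

Final: 0.030514


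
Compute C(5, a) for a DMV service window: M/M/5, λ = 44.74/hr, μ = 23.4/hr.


a = λ/μ = 1.9120; ρ = a/5 = 0.3824
P₀ = 0.146924 (from M/M/c formula)
C(c,a) = [a^c/(c!(1−ρ))]·P₀ = [25.55057/(120·0.6176)]·0.146924
= 0.34475·0.146924 = 0.050652

Final: 0.050652


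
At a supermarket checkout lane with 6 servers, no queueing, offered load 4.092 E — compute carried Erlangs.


B(6,4.092) = 0.123852 (Erlang-B)
Carried load = a(1 − B) = 4.092·(1 − 0.123852) = 4.092·0.876148 = 3.5852 E

Final: 3.5852 Erlangs


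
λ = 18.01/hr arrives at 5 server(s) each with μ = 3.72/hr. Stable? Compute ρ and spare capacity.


Total capacity cμ = 5·3.72 = 18.60/hr
ρ = λ/(cμ) = 18.01/18.60 = 0.9683
Stable ⇔ ρ < 1: YES
Spare capacity = cμ − λ = 18.60 − 18.01 = 0.59/hr

Final: ρ = 0.9683; stable; margin = 0.59/hr


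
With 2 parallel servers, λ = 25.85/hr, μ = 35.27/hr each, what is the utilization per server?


ρ = λ/(cμ) = 25.85/(2·35.27) = 25.85/70.54 = 0.3665

Final: 0.3665


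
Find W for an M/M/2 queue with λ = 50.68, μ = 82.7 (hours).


a = 0.6128; ρ = 0.3064; P₀ = 0.530914
Lq = P₀·a^c·ρ/(c!(1−ρ)²) = 0.06350
Wq = Lq/λ = 0.06350/50.68 = 0.001253 hr
W = Wq + 1/μ = 0.001253 + 0.01209 = 0.01334 hr

Final: 0.01334 hr


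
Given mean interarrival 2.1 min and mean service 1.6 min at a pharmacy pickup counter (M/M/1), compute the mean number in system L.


λ = 60/2.1 = 28.5714 /hr
μ = 60/1.6 = 37.5000 /hr
ρ = λ/μ = 28.5714/37.5000 = 0.7619
L = ρ/(1−ρ) = 0.7619/0.2381 = 3.2000

Final: 3.2000


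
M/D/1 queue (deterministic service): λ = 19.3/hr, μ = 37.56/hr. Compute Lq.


ρ = 19.3/37.56 = 0.5138
M/D/1: Lq = ρ²/(2(1−ρ)) = 0.2640/(2·0.4862) = 0.27156

Final: 0.27156


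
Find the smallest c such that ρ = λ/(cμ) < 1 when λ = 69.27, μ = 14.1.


Stability requires cμ > λ ⇔ c > λ/μ.
λ/μ = 69.27/14.1 = 4.9128
Minimum integer c = ⌊4.9128⌋ + 1 = 5
Check: 5·14.1 = 70.50 > 69.27, while 4·14.1 = 56.40 ≤ 69.27

Final: 5 servers


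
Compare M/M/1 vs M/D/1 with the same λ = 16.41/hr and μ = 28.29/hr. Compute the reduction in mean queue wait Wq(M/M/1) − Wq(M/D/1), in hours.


ρ = 16.41/28.29 = 0.5801
Wq(M/M/1) = ρ/(μ−λ) = 0.5801/11.88 = 0.04883 hr
Wq(M/D/1) = ρ/(2(μ−λ)) = 0.02441 hr
Savings = 0.04883 − 0.02441 = 0.02441 hr

Final: 0.02441 hr


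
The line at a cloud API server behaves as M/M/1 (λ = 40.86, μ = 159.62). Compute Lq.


ρ = 40.86/159.62 = 0.2560
Lq = ρ²/(1−ρ) = 0.06553/0.7440 = 0.08807

Final: 0.08807


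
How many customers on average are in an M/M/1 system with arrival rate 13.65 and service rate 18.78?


ρ = λ/μ = 13.65/18.78 = 0.7268
L = ρ/(1−ρ) = 0.7268/(1 − 0.7268) = 0.7268/0.2732 = 2.6608

Final: 2.6608


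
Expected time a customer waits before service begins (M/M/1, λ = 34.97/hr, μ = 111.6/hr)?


ρ = 34.97/111.6 = 0.3134
Wq = ρ/(μ−λ) = 0.3134/(111.6 − 34.97) = 0.3134/76.63 = 0.004089 hr

Final: 0.004089 hr


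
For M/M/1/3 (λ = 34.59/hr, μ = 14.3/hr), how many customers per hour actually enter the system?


ρ = 2.4189; P_K = (1−ρ)ρ^3/(1−ρ^4) = 0.604236
λ_eff = λ(1 − P_K) = 34.59·(1 − 0.604236) = 34.59·0.395764 = 13.6895 /hr

Final: 13.6895 /hr


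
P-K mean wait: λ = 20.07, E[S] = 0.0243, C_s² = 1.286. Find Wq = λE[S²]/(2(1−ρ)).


ρ = λ·E[S] = 20.07·0.0243 = 0.4877
E[S²] = E[S]²(1+C_s²) = 0.0243²·(1+1.286) = 0.001350
Wq = λ·E[S²]/(2(1−ρ)) = 20.07·0.001350/(2·0.5123) = 0.02644 hr

Final: 0.02644 hr


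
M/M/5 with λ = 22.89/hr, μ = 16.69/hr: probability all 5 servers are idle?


a = λ/μ = 22.89/16.69 = 1.3715; ρ = a/c = 0.2743
Σ_{k=0}^{4} a^k/k! (terms k=0..4) = 1.00000 + 1.37148 + 0.94048 + 0.42995 + 0.14742 = 3.88932
Tail: a^5/(5!(1−ρ)) = 4.85230/(120·0.7257) = 0.05572
P₀ = 1/(3.88932 + 0.05572) = 1/3.94504 = 0.253483

Final: 0.253483


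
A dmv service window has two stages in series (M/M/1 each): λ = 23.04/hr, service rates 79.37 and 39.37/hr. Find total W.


Each node sees arrival rate λ = 23.04/hr (tandem ⇒ throughput preserved).
W₁ = 1/(μ₁−λ) = 1/(79.37−23.04) = 0.01775 hr
W₂ = 1/(μ₂−λ) = 1/(39.37−23.04) = 0.06124 hr
W_total = W₁ + W₂ = 0.01775 + 0.06124 = 0.07899 hr

Final: 0.07899 hr


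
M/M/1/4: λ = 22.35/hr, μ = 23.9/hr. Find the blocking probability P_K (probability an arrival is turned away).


ρ = λ/μ = 22.35/23.9 = 0.9351
P_K = (1−ρ)ρ^K/(1−ρ^(K+1)) = (0.06485·0.764748)/(1 − 0.715152)
= 0.049597/0.284848 = 0.174116

Final: 0.174116


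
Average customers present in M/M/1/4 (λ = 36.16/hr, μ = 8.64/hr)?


ρ = 36.16/8.64 = 4.1852
L = ρ[1 − (K+1)ρ^K + Kρ^(K+1)] / [(1−ρ)(1−ρ^(K+1))]
Numerator: 4.1852·(1 − 5·306.802375 + 4·1284.024755) = 15079.586937
Denominator: (-3.1852)·(-1283.024755) = 4086.671441
L = 15079.586937/4086.671441 = 3.6899

Final: 3.6899


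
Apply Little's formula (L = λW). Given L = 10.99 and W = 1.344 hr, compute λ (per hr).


λ = L/W = 10.99/1.344 = 8.1771 /hr

Final: 8.1771 /hr


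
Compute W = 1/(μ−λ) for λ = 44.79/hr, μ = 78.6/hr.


W = 1/(μ−λ) = 1/(78.6 − 44.79) = 1/33.81 = 0.02958 hr

Final: 0.02958 hr


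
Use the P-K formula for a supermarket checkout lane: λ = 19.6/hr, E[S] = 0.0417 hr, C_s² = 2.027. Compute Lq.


ρ = λ·E[S] = 19.6·0.0417 = 0.8173
Lq = ρ²(1+C_s²)/(2(1−ρ)) = 0.6680·(1+2.027)/(2·0.1827)
= 0.6680·3.0270/0.3654 = 5.53447

Final: 5.53447


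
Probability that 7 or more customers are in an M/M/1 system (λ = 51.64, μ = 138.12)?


ρ = 51.64/138.12 = 0.3739
P(N ≥ n) = ρ^n = 0.3739^7 = 0.001021

Final: 0.001021


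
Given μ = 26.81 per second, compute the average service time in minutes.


Mean service time = 1/μ = 1/26.81 second = 0.03730 second
In minutes: 0.03730 × 0.0166667 = 0.0006217 min

Final: 0.0006217 min


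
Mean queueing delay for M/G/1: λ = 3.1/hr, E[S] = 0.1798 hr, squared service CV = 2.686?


ρ = λ·E[S] = 3.1·0.1798 = 0.5574
E[S²] = E[S]²(1+C_s²) = 0.1798²·(1+2.686) = 0.119161
Wq = λ·E[S²]/(2(1−ρ)) = 3.1·0.119161/(2·0.4426) = 0.41729 hr

Final: 0.41729 hr


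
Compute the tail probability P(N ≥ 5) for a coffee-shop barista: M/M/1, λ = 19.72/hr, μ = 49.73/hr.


ρ = 19.72/49.73 = 0.3965
P(N ≥ n) = ρ^n = 0.3965^5 = 0.009805

Final: 0.009805


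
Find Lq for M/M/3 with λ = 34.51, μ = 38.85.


a = λ/μ = 0.8883; ρ = a/3 = 0.2961
P₀ = 0.408368
Lq = P₀·a^c·ρ / (c!·(1−ρ)²) = 0.408368·0.70091·0.2961/(6·0.49548)
= 0.02851

Final: 0.02851


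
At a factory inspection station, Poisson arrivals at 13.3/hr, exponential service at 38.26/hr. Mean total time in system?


W = 1/(μ−λ) = 1/(38.26 − 13.3) = 1/24.96 = 0.04006 hr

Final: 0.04006 hr


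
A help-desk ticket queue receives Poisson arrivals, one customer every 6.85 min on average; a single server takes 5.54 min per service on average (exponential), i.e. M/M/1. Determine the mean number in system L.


λ = 60/6.85 = 8.7591 /hr
μ = 60/5.54 = 10.8303 /hr
ρ = λ/μ = 8.7591/10.8303 = 0.8088
L = ρ/(1−ρ) = 0.8088/0.1912 = 4.2290

Final: 4.2290


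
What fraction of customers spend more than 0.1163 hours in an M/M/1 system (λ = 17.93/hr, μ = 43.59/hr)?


W ~ Exponential(μ−λ) for M/M/1.
μ − λ = 43.59 − 17.93 = 25.6600
P(W > t) = e^{−(μ−λ)t} = e^{−2.9843} = 0.050577

Final: 0.050577


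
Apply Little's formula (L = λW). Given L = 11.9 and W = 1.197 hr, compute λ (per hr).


λ = L/W = 11.9/1.197 = 9.9415 /hr

Final: 9.9415 /hr


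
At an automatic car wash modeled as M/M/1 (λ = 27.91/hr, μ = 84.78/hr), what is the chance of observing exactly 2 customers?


ρ = 27.91/84.78 = 0.3292
P_n = (1−ρ)·ρ^n = (1 − 0.3292)·0.3292^2 = 0.6708·0.108376 = 0.072698

Final: 0.072698


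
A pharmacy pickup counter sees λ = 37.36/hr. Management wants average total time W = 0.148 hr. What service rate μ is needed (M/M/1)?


W = 1/(μ−λ) ⇒ μ − λ = 1/W = 1/0.148 = 6.7568
μ = λ + 1/W = 37.36 + 6.7568 = 44.1168 per hr

Final: 44.1168 /hr


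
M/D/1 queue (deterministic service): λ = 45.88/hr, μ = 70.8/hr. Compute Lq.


ρ = 45.88/70.8 = 0.6480
M/D/1: Lq = ρ²/(2(1−ρ)) = 0.4199/(2·0.3520) = 0.59653

Final: 0.59653


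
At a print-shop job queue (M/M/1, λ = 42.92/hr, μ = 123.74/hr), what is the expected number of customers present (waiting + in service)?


ρ = λ/μ = 42.92/123.74 = 0.3469
L = ρ/(1−ρ) = 0.3469/(1 − 0.3469) = 0.3469/0.6531 = 0.5311

Final: 0.5311


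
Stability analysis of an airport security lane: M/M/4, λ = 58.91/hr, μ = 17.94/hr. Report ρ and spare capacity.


Total capacity cμ = 4·17.94 = 71.76/hr
ρ = λ/(cμ) = 58.91/71.76 = 0.8209
Stable ⇔ ρ < 1: YES
Spare capacity = cμ − λ = 71.76 − 58.91 = 12.85/hr

Final: ρ = 0.8209; stable; margin = 12.85/hr


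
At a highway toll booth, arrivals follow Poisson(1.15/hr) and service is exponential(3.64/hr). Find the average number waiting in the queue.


ρ = 1.15/3.64 = 0.3159
Lq = ρ²/(1−ρ) = 0.09981/0.6841 = 0.1459

Final: 0.1459


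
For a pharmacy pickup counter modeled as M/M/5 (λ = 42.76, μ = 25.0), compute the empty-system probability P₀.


a = λ/μ = 42.76/25.0 = 1.7104; ρ = a/c = 0.3421
Σ_{k=0}^{4} a^k/k! (terms k=0..4) = 1.00000 + 1.71040 + 1.46273 + 0.83395 + 0.35660 = 5.36369
Tail: a^5/(5!(1−ρ)) = 14.63823/(120·0.6579) = 0.18541
P₀ = 1/(5.36369 + 0.18541) = 1/5.54910 = 0.180210

Final: 0.180210


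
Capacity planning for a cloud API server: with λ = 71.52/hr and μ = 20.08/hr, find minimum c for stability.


Stability requires cμ > λ ⇔ c > λ/μ.
λ/μ = 71.52/20.08 = 3.5618
Minimum integer c = ⌊3.5618⌋ + 1 = 4
Check: 4·20.08 = 80.32 > 71.52, while 3·20.08 = 60.24 ≤ 71.52

Final: 4 servers


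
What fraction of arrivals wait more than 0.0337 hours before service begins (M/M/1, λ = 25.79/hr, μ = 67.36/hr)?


ρ = 25.79/67.36 = 0.3829
P(Wq > t) = ρ·e^{−(μ−λ)t} = 0.3829·e^{−1.4009}
= 0.3829·0.246373 = 0.094328

Final: 0.094328


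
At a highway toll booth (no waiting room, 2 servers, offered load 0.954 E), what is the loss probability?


B(c,a) = (a^c/c!) / Σ_{k=0}^{c} a^k/k!
a^2/2! = 0.455058
Σ terms (k=0..2): 1.00000 + 0.95400 + 0.45506 = 2.409058
B = 0.455058/2.409058 = 0.188895

Final: 0.188895


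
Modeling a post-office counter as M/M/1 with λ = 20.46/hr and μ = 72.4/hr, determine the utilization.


ρ = λ/μ = 20.46/72.4 = 0.2826

Final: 0.2826


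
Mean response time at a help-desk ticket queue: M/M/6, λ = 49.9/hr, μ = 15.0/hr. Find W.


a = 3.3267; ρ = 0.5544; P₀ = 0.034820
Lq = P₀·a^c·ρ/(c!(1−ρ)²) = 0.18307
Wq = Lq/λ = 0.18307/49.9 = 0.003669 hr
W = Wq + 1/μ = 0.003669 + 0.06667 = 0.07034 hr

Final: 0.07034 hr


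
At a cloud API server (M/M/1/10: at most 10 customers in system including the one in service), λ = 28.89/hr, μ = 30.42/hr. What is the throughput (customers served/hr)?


ρ = 0.9497; P_K = (1−ρ)ρ^10/(1−ρ^11) = 0.069308
λ_eff = λ(1 − P_K) = 28.89·(1 − 0.069308) = 28.89·0.930692 = 26.8877 /hr

Final: 26.8877 /hr


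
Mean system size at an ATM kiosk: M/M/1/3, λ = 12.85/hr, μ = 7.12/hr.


ρ = 12.85/7.12 = 1.8048
L = ρ[1 − (K+1)ρ^K + Kρ^(K+1)] / [(1−ρ)(1−ρ^(K+1))]
Numerator: 1.8048·(1 − 4·5.878539 + 3·10.609442) = 16.809983
Denominator: (-0.8048)·(-9.609442) = 7.733441
L = 16.809983/7.733441 = 2.1737

Final: 2.1737


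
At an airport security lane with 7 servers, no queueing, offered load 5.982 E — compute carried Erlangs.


B(7,5.982) = 0.183883 (Erlang-B)
Carried load = a(1 − B) = 5.982·(1 − 0.183883) = 5.982·0.816117 = 4.8820 E

Final: 4.8820 Erlangs


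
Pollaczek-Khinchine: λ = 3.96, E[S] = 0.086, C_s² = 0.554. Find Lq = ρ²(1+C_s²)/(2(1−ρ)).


ρ = λ·E[S] = 3.96·0.086 = 0.3406
Lq = ρ²(1+C_s²)/(2(1−ρ)) = 0.1160·(1+0.554)/(2·0.6594)
= 0.1160·1.5540/1.3189 = 0.13666

Final: 0.13666


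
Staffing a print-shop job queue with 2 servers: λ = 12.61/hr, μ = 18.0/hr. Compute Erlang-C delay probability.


a = λ/μ = 0.7006; ρ = a/2 = 0.3503
P₀ = 0.481177 (from M/M/c formula)
C(c,a) = [a^c/(c!(1−ρ))]·P₀ = [0.49078/(2·0.6497)]·0.481177
= 0.37768·0.481177 = 0.181732

Final: 0.181732


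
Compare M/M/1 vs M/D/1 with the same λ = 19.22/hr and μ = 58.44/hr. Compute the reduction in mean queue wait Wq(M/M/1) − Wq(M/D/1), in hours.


ρ = 19.22/58.44 = 0.3289
Wq(M/M/1) = ρ/(μ−λ) = 0.3289/39.22 = 0.008386 hr
Wq(M/D/1) = ρ/(2(μ−λ)) = 0.004193 hr
Savings = 0.008386 − 0.004193 = 0.004193 hr

Final: 0.004193 hr


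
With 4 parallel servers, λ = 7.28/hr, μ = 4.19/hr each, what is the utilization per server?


ρ = λ/(cμ) = 7.28/(4·4.19) = 7.28/16.76 = 0.4344

Final: 0.4344


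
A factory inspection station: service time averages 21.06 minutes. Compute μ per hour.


μ = 1/(service time) in consistent units.
1 hour = 60 min, so μ = 60/21.06 = 2.8490 per hour

Final: 2.8490 /hr


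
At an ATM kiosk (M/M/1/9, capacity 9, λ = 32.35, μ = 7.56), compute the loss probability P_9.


ρ = λ/μ = 32.35/7.56 = 4.2791
P_K = (1−ρ)ρ^K/(1−ρ^(K+1)) = (-3.2791·481030.269182)/(1 − 2058376.879368)
= -1577346.610186/-2058375.879368 = 0.766306

Final: 0.766306


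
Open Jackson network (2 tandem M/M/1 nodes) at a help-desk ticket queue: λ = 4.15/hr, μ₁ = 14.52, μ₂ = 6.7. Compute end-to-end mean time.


Each node sees arrival rate λ = 4.15/hr (tandem ⇒ throughput preserved).
W₁ = 1/(μ₁−λ) = 1/(14.52−4.15) = 0.09643 hr
W₂ = 1/(μ₂−λ) = 1/(6.7−4.15) = 0.39216 hr
W_total = W₁ + W₂ = 0.09643 + 0.39216 = 0.48859 hr

Final: 0.48859 hr


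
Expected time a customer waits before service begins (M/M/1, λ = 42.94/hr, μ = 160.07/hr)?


ρ = 42.94/160.07 = 0.2683
Wq = ρ/(μ−λ) = 0.2683/(160.07 − 42.94) = 0.2683/117.13 = 0.002290 hr

Final: 0.002290 hr


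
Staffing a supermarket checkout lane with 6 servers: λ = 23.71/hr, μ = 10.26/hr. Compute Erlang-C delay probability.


a = λ/μ = 2.3109; ρ = a/6 = 0.3852
P₀ = 0.098819 (from M/M/c formula)
C(c,a) = [a^c/(c!(1−ρ))]·P₀ = [152.30184/(720·0.6148)]·0.098819
= 0.34404·0.098819 = 0.033998

Final: 0.033998


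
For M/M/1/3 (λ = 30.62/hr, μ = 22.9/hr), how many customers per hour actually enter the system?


ρ = 1.3371; P_K = (1−ρ)ρ^3/(1−ρ^4) = 0.366905
λ_eff = λ(1 − P_K) = 30.62·(1 − 0.366905) = 30.62·0.633095 = 19.3854 /hr

Final: 19.3854 /hr


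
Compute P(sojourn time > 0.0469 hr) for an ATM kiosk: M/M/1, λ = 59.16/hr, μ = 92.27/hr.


W ~ Exponential(μ−λ) for M/M/1.
μ − λ = 92.27 − 59.16 = 33.1100
P(W > t) = e^{−(μ−λ)t} = e^{−1.5529} = 0.211642

Final: 0.211642


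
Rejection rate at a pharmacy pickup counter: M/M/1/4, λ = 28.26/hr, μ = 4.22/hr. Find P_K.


ρ = λ/μ = 28.26/4.22 = 6.6967
P_K = (1−ρ)ρ^K/(1−ρ^(K+1)) = (-5.6967·2011.123896)/(1 − 13467.858126)
= -11456.734230/-13466.858126 = 0.850735

Final: 0.850735


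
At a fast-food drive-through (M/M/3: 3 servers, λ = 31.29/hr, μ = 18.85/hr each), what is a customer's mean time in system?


a = 1.6599; ρ = 0.5533; P₀ = 0.174087
Lq = P₀·a^c·ρ/(c!(1−ρ)²) = 0.36802
Wq = Lq/λ = 0.36802/31.29 = 0.01176 hr
W = Wq + 1/μ = 0.01176 + 0.05305 = 0.06481 hr

Final: 0.06481 hr


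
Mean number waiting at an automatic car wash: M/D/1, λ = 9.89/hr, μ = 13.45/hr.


ρ = 9.89/13.45 = 0.7353
M/D/1: Lq = ρ²/(2(1−ρ)) = 0.5407/(2·0.2647) = 1.02139

Final: 1.02139


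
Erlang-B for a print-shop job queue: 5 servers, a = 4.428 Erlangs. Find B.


B(c,a) = (a^c/c!) / Σ_{k=0}^{c} a^k/k!
a^5/5! = 14.185897
Σ terms (k=0..5): 1.00000 + 4.42800 + 9.80359 + 14.47010 + 16.01840 + 14.18590 = 59.905994
B = 14.185897/59.905994 = 0.236803

Final: 0.236803


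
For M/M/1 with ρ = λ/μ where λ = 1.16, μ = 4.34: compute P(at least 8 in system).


ρ = 1.16/4.34 = 0.2673
P(N ≥ n) = ρ^n = 0.2673^8 = 0.00002605

Final: 0.00002605


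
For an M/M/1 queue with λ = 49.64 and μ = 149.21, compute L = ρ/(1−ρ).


ρ = λ/μ = 49.64/149.21 = 0.3327
L = ρ/(1−ρ) = 0.3327/(1 − 0.3327) = 0.3327/0.6673 = 0.4985

Final: 0.4985


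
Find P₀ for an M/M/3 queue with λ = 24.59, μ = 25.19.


a = λ/μ = 24.59/25.19 = 0.9762; ρ = a/c = 0.3254
Σ_{k=0}^{2} a^k/k! (terms k=0..2) = 1.00000 + 0.97618 + 0.47646 = 2.45265
Tail: a^3/(3!(1−ρ)) = 0.93023/(6·0.6746) = 0.22982
P₀ = 1/(2.45265 + 0.22982) = 1/2.68247 = 0.372791

Final: 0.372791


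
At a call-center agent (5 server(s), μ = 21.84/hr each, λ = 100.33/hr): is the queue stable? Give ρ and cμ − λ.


Total capacity cμ = 5·21.84 = 109.20/hr
ρ = λ/(cμ) = 100.33/109.20 = 0.9188
Stable ⇔ ρ < 1: YES
Spare capacity = cμ − λ = 109.20 − 100.33 = 8.87/hr

Final: ρ = 0.9188; stable; margin = 8.87/hr


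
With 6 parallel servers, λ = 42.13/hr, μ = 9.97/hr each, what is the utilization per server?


ρ = λ/(cμ) = 42.13/(6·9.97) = 42.13/59.82 = 0.7043

Final: 0.7043


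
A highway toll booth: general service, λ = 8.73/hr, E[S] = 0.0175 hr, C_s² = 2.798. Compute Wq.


ρ = λ·E[S] = 8.73·0.0175 = 0.1528
E[S²] = E[S]²(1+C_s²) = 0.0175²·(1+2.798) = 0.001163
Wq = λ·E[S²]/(2(1−ρ)) = 8.73·0.001163/(2·0.8472) = 0.005993 hr

Final: 0.005993 hr


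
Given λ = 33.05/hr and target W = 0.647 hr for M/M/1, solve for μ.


W = 1/(μ−λ) ⇒ μ − λ = 1/W = 1/0.647 = 1.5456
μ = λ + 1/W = 33.05 + 1.5456 = 34.5956 per hr

Final: 34.5956 /hr


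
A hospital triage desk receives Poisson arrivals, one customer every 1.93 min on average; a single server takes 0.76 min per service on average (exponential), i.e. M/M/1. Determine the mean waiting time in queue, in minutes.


λ = 60/1.93 = 31.0881 /hr
μ = 60/0.76 = 78.9474 /hr
ρ = λ/μ = 31.0881/78.9474 = 0.3938
Wq = ρ/(μ−λ) = 0.3938/(78.9474−31.0881) = 0.008228 hr
In minutes: 0.008228·60 = 0.4937 min

Final: 0.4937 min


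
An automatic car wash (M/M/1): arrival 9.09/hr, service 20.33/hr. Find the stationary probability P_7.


ρ = 9.09/20.33 = 0.4471
P_n = (1−ρ)·ρ^n = (1 − 0.4471)·0.4471^7 = 0.5529·0.003573 = 0.001975

Final: 0.001975


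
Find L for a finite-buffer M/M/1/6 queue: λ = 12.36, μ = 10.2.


ρ = 12.36/10.2 = 1.2118
L = ρ[1 − (K+1)ρ^K + Kρ^(K+1)] / [(1−ρ)(1−ρ^(K+1))]
Numerator: 1.2118·(1 − 7·3.165992 + 6·3.836437) = 2.249859
Denominator: (-0.2118)·(-2.836437) = 0.600657
L = 2.249859/0.600657 = 3.7457

Final: 3.7457


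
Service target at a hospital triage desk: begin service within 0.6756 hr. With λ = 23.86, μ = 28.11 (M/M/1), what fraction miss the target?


ρ = 23.86/28.11 = 0.8488
P(Wq > t) = ρ·e^{−(μ−λ)t} = 0.8488·e^{−2.8713}
= 0.8488·0.056625 = 0.048064

Final: 0.048064


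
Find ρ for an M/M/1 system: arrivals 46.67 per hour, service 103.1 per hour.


ρ = λ/μ = 46.67/103.1 = 0.4527

Final: 0.4527


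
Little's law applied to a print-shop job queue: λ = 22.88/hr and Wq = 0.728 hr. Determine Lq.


Lq = λWq = 22.88·0.728 = 16.6566

Final: 16.6566


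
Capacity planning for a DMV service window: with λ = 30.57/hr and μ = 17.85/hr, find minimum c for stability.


Stability requires cμ > λ ⇔ c > λ/μ.
λ/μ = 30.57/17.85 = 1.7126
Minimum integer c = ⌊1.7126⌋ + 1 = 2
Check: 2·17.85 = 35.70 > 30.57, while 1·17.85 = 17.85 ≤ 30.57

Final: 2 servers


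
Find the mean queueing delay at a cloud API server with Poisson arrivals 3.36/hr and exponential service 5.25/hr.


ρ = 3.36/5.25 = 0.6400
Wq = ρ/(μ−λ) = 0.6400/(5.25 − 3.36) = 0.6400/1.89 = 0.3386 hr

Final: 0.3386 hr


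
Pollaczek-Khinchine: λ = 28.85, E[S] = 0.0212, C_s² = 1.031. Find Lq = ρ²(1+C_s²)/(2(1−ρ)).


ρ = λ·E[S] = 28.85·0.0212 = 0.6116
Lq = ρ²(1+C_s²)/(2(1−ρ)) = 0.3741·(1+1.031)/(2·0.3884)
= 0.3741·2.0310/0.7768 = 0.97811

Final: 0.97811


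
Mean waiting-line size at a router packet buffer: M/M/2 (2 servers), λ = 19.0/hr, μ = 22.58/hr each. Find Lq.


a = λ/μ = 0.8415; ρ = a/2 = 0.4207
P₀ = 0.407731
Lq = P₀·a^c·ρ / (c!·(1−ρ)²) = 0.407731·0.70804·0.4207/(2·0.33556)
= 0.18098

Final: 0.18098


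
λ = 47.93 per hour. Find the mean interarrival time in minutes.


Mean interarrival time = 1/λ = 1/47.93 hour = 0.02086 hour
In minutes: 0.02086 × 60 = 1.2518 min

Final: 1.2518 min


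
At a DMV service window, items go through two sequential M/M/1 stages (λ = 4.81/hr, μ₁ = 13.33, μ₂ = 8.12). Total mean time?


Each node sees arrival rate λ = 4.81/hr (tandem ⇒ throughput preserved).
W₁ = 1/(μ₁−λ) = 1/(13.33−4.81) = 0.11737 hr
W₂ = 1/(μ₂−λ) = 1/(8.12−4.81) = 0.30211 hr
W_total = W₁ + W₂ = 0.11737 + 0.30211 = 0.41949 hr

Final: 0.41949 hr


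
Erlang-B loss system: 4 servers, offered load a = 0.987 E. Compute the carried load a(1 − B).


B(4,0.987) = 0.014788 (Erlang-B)
Carried load = a(1 − B) = 0.987·(1 − 0.014788) = 0.987·0.985212 = 0.9724 E

Final: 0.9724 Erlangs


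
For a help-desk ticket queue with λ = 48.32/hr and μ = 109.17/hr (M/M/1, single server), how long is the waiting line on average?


ρ = 48.32/109.17 = 0.4426
Lq = ρ²/(1−ρ) = 0.1959/0.5574 = 0.3515

Final: 0.3515


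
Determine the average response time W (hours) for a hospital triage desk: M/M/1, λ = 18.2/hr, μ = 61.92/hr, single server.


W = 1/(μ−λ) = 1/(61.92 − 18.2) = 1/43.72 = 0.02287 hr

Final: 0.02287 hr


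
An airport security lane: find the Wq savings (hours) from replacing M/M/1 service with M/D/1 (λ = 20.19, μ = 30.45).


ρ = 20.19/30.45 = 0.6631
Wq(M/M/1) = ρ/(μ−λ) = 0.6631/10.26 = 0.06463 hr
Wq(M/D/1) = ρ/(2(μ−λ)) = 0.03231 hr
Savings = 0.06463 − 0.03231 = 0.03231 hr

Final: 0.03231 hr


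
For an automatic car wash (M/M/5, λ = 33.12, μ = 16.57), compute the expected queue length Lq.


a = λ/μ = 1.9988; ρ = a/5 = 0.3998
P₀ = 0.134494
Lq = P₀·a^c·ρ / (c!·(1−ρ)²) = 0.134494·31.90356·0.3998/(120·0.36029)
= 0.03967

Final: 0.03967


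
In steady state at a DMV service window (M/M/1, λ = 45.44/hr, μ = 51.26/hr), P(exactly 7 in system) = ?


ρ = 45.44/51.26 = 0.8865
P_n = (1−ρ)·ρ^n = (1 − 0.8865)·0.8865^7 = 0.1135·0.430148 = 0.048839

Final: 0.048839


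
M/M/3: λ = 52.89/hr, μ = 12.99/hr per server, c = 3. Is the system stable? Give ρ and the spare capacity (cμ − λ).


Total capacity cμ = 3·12.99 = 38.97/hr
ρ = λ/(cμ) = 52.89/38.97 = 1.3572
Stable ⇔ ρ < 1: NO
Spare capacity = cμ − λ = 38.97 − 52.89 = -13.92/hr

Final: ρ = 1.3572; unstable; margin = -13.92/hr


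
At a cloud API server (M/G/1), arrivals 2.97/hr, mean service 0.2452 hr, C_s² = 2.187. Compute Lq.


ρ = λ·E[S] = 2.97·0.2452 = 0.7282
Lq = ρ²(1+C_s²)/(2(1−ρ)) = 0.5303·(1+2.187)/(2·0.2718)
= 0.5303·3.1870/0.5435 = 3.10976

Final: 3.10976


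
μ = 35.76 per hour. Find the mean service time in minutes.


Mean service time = 1/μ = 1/35.76 hour = 0.02796 hour
In minutes: 0.02796 × 60 = 1.6779 min

Final: 1.6779 min


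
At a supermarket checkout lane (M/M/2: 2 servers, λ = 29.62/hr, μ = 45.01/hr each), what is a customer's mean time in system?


a = 0.6581; ρ = 0.3290; P₀ = 0.504848
Lq = P₀·a^c·ρ/(c!(1−ρ)²) = 0.07990
Wq = Lq/λ = 0.07990/29.62 = 0.002697 hr
W = Wq + 1/μ = 0.002697 + 0.02222 = 0.02491 hr

Final: 0.02491 hr


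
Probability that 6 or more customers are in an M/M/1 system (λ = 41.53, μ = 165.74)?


ρ = 41.53/165.74 = 0.2506
P(N ≥ n) = ρ^n = 0.2506^6 = 0.0002475

Final: 0.0002475
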